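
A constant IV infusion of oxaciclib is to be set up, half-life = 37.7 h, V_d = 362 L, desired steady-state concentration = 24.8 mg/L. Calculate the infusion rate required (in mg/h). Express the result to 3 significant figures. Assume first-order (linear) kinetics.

165 mg/h

k = ln2 / t½ = 0.693147 / 37.7 = 0.01839 h⁻¹
CL = k × Vd = 0.01839 × 362 = 6.657 L/h
At steady state, infusion rate R₀ = Css × CL = 24.8 × 6.657 = 165.1 mg/h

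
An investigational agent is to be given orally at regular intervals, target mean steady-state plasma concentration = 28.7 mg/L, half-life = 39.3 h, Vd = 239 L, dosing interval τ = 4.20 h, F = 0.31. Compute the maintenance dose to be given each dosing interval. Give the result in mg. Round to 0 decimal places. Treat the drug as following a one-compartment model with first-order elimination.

1639 mg

k = ln2 / t½ = 0.693147 / 39.3 = 0.01764 h⁻¹
CL = k × Vd = 0.01764 × 239 = 4.216 L/h
At steady state, F × (Dose/τ) = Css × CL.
Dose = Css × CL × τ / F = 28.7 × 4.216 × 4.20 / 0.31 = 1639 mg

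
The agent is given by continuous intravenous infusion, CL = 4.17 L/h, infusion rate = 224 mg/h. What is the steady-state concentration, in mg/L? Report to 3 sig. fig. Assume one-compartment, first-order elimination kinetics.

At steady state Css = R₀ / CL = 224 / 4.170 = 53.72 mg/L

53.7 mg/L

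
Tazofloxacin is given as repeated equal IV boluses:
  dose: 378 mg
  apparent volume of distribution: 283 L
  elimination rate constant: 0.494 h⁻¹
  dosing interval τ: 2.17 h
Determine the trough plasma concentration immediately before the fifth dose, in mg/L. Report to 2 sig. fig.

C₀ per dose = Dose / Vd = 378 / 283 = 1.336 mg/L
Fraction remaining after one interval: r = e^(−kτ) = e^(−0.4940 × 2.17) = 0.3423
Before dose 5, 4 doses have been given (aged 1τ, 2τ, 3τ, 4τ).
C_trough = C₀ × (r + r² + … + r^4) = C₀ × r(1−r^4)/(1−r)
        = 1.336 × 0.3423 × (1 − 0.01373) / (1 − 0.3423) = 0.6858 mg/L

0.69 mg/L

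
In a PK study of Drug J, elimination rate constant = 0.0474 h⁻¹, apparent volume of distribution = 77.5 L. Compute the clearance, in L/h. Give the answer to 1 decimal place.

3.7 L/h

CL = k × Vd = 0.0474 × 77.5 = 3.674 L/h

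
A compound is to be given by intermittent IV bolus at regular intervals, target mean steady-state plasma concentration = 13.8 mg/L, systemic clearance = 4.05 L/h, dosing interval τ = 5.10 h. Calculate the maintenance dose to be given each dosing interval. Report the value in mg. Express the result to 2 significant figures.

At steady state, Dose/τ = Css × CL.
Dose = Css × CL × τ = 13.8 × 4.050 × 5.10 = 285.0 mg

290 mg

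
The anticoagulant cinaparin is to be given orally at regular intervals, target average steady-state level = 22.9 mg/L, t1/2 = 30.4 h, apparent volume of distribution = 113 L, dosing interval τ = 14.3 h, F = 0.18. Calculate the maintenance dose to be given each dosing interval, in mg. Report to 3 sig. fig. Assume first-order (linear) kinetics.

4690 mg

k = ln2 / t½ = 0.693147 / 30.4 = 0.02280 h⁻¹
CL = k × Vd = 0.02280 × 113 = 2.576 L/h
At steady state, F × (Dose/τ) = Css × CL.
Dose = Css × CL × τ / F = 22.9 × 2.576 × 14.3 / 0.18 = 4686 mg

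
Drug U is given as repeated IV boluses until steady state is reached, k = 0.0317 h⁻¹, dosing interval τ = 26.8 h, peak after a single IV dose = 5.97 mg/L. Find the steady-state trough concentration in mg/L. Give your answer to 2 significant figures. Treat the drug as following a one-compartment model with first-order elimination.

e^(−kτ) = e^(−0.03170 × 26.8) = 0.4276
Accumulation ratio R = 1 / (1 − e^(−kτ)) = 1 / (1 − 0.4276) = 1.747
Steady-state trough = C₀ × R × e^(−kτ) = 5.97 × 1.747 × 0.4276 = 4.460 mg/L

4.5 mg/L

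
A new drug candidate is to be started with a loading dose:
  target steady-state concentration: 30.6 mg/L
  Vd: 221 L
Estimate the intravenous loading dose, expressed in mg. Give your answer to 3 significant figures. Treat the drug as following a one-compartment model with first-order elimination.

6760 mg

LD = Css × Vd = 30.6 × 221 = 6763 mg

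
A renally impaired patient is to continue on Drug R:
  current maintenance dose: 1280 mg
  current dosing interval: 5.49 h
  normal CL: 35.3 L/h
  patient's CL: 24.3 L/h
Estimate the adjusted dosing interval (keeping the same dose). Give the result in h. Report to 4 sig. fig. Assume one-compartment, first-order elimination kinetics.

To keep the same average steady-state level, dosing rate must scale with clearance.
CL ratio = 24.3 / 35.3 = 0.6884
New interval (same dose) = 5.49 / 0.6884 = 7.975 h

7.975 h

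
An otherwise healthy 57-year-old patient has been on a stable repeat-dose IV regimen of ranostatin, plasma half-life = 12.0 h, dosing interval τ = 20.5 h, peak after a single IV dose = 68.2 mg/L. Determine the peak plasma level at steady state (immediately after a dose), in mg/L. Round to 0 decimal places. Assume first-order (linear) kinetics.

98 mg/L

k = ln2 / t½ = 0.693147 / 12.0 = 0.05776 h⁻¹
e^(−kτ) = e^(−0.05776 × 20.5) = 0.3060
Accumulation ratio R = 1 / (1 − e^(−kτ)) = 1 / (1 − 0.3060) = 1.441
Steady-state peak = C₀ × R = 68.2 × 1.441 = 98.28 mg/L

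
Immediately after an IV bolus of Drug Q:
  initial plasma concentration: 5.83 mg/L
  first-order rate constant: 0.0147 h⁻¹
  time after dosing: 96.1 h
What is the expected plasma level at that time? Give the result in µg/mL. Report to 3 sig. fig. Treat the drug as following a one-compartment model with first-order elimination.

C = C₀ · e^(−k·t) = 5.830 × e^(−0.01470 × 96.1)
  = 5.830 × 0.2435 = 1.420 mg/L
(1.420 mg/L = 1.420 µg/mL)

1.42 µg/mL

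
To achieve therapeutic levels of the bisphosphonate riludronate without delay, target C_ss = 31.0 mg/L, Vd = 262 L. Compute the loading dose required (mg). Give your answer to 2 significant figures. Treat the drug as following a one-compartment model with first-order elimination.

8100 mg

LD = Css × Vd = 31.0 × 262 = 8122 mg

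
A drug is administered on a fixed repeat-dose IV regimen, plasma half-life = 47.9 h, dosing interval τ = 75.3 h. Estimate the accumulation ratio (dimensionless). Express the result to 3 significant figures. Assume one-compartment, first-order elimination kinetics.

k = ln2 / t½ = 0.693147 / 47.9 = 0.01447 h⁻¹
e^(−kτ) = e^(−0.01447 × 75.3) = 0.3364
Accumulation ratio R = 1 / (1 − e^(−kτ)) = 1 / (1 − 0.3364) = 1.507

1.51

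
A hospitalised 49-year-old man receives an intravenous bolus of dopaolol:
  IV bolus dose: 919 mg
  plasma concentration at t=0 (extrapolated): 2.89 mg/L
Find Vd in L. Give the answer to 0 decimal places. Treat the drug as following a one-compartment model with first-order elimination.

318 L

Vd = Dose / C₀ = 919.0 / 2.89 = 318.0 L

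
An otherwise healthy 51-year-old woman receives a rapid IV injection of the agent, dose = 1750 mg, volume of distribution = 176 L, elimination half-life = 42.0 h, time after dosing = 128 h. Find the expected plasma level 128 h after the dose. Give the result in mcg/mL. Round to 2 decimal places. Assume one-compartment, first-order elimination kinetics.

1.20 mcg/mL

C₀ = Dose / Vd = 1750 / 176 = 9.943 mg/L
k = ln2 / t½ = 0.693147 / 42.0 = 0.01650 h⁻¹
C = C₀ · e^(−k·t) = 9.943 × e^(−0.01650 × 128)
  = 9.943 × 0.1210 = 1.203 mg/L
(1.203 mg/L = 1.203 mcg/mL)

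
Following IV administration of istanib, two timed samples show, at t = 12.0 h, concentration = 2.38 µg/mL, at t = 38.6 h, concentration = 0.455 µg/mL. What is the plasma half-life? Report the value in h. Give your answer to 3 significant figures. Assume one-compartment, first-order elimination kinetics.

11.1 h

k = ln(C₁/C₂) / (t₂ − t₁) = ln(2.38/0.455) / (38.6 − 12.0)
  = 1.655 / 26.60 = 0.06222 h⁻¹
t½ = ln2 / k = 0.693147 / 0.06222 = 11.14 h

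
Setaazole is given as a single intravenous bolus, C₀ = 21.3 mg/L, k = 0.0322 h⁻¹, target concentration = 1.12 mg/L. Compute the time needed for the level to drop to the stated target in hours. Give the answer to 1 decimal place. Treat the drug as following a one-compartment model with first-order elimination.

91.5 h

t = ln(C₀ / C) / k = ln(21.30 / 1.12) / 0.03220
  = ln(19.02) / 0.03220 = 2.945 / 0.03220 = 91.46 h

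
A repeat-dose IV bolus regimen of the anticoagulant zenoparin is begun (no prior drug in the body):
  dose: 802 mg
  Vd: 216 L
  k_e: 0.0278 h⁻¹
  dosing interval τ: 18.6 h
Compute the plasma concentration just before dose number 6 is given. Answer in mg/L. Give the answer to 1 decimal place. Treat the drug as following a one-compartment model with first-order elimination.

5.1 mg/L

C₀ per dose = Dose / Vd = 802 / 216 = 3.713 mg/L
Fraction remaining after one interval: r = e^(−kτ) = e^(−0.02780 × 18.6) = 0.5963
Before dose 6, 5 doses have been given (aged 1τ, 2τ, 3τ, 4τ, 5τ).
C_trough = C₀ × (r + r² + … + r^5) = C₀ × r(1−r^5)/(1−r)
        = 3.713 × 0.5963 × (1 − 0.07539) / (1 − 0.5963) = 5.071 mg/L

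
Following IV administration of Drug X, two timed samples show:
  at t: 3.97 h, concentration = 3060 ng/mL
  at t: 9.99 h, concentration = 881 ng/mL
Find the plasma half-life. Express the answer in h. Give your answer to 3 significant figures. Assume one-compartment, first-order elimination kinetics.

k = ln(C₁/C₂) / (t₂ − t₁) = ln(3060/881) / (9.99 − 3.97)
  = 1.245 / 6.020 = 0.2068 h⁻¹
t½ = ln2 / k = 0.693147 / 0.2068 = 3.352 h

3.35 h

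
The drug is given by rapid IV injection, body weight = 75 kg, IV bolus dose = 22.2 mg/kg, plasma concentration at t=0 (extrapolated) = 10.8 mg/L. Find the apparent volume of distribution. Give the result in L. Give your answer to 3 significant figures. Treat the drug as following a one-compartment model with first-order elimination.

154 L

Dose = 22.2 × 75 = 1665 mg
Vd = Dose / C₀ = 1665 / 10.8 = 154.2 L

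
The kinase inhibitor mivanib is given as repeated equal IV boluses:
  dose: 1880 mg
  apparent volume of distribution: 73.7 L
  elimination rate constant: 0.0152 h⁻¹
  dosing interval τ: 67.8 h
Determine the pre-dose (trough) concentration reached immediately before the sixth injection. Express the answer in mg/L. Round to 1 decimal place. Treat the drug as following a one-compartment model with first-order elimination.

14.1 mg/L

C₀ per dose = Dose / Vd = 1880 / 73.7 = 25.51 mg/L
Fraction remaining after one interval: r = e^(−kτ) = e^(−0.01520 × 67.8) = 0.3568
Before dose 6, 5 doses have been given (aged 1τ, 2τ, 3τ, 4τ, 5τ).
C_trough = C₀ × (r + r² + … + r^5) = C₀ × r(1−r^5)/(1−r)
        = 25.51 × 0.3568 × (1 − 0.005783) / (1 − 0.3568) = 14.07 mg/L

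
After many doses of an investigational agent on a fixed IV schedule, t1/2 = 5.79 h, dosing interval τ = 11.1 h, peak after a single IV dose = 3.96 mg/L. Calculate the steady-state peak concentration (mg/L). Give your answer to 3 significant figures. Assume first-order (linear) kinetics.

k = ln2 / t½ = 0.693147 / 5.79 = 0.1197 h⁻¹
e^(−kτ) = e^(−0.1197 × 11.1) = 0.2648
Accumulation ratio R = 1 / (1 − e^(−kτ)) = 1 / (1 − 0.2648) = 1.360
Steady-state peak = C₀ × R = 3.96 × 1.360 = 5.386 mg/L

5.39 mg/L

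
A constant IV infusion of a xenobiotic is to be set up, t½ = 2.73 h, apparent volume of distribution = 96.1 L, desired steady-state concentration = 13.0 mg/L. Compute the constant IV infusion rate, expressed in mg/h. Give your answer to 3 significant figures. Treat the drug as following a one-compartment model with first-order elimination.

317 mg/h

k = ln2 / t½ = 0.693147 / 2.73 = 0.2539 h⁻¹
CL = k × Vd = 0.2539 × 96.1 = 24.40 L/h
At steady state, infusion rate R₀ = Css × CL = 13.0 × 24.40 = 317.2 mg/h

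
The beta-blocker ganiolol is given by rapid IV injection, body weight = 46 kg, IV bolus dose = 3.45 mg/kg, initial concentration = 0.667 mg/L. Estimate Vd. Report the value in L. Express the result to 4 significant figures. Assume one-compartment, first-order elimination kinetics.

237.9 L

Dose = 3.45 × 46 = 158.7 mg
Vd = Dose / C₀ = 158.7 / 0.667 = 237.9 L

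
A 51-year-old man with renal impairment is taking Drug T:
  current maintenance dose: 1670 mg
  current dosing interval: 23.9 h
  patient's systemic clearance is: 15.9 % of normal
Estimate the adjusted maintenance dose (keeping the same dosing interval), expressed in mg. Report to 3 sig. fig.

266 mg

To keep the same average steady-state level, dosing rate must scale with clearance.
CL ratio = 15.9 / 100 = 0.1590
New dose (same interval) = 1670 × 0.1590 = 265.5 mg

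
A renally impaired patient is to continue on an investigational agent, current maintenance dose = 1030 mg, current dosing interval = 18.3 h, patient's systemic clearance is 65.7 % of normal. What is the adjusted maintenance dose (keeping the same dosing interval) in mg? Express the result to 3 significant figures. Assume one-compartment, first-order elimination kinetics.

To keep the same average steady-state level, dosing rate must scale with clearance.
CL ratio = 65.7 / 100 = 0.6570
New dose (same interval) = 1030 × 0.6570 = 676.7 mg

677 mg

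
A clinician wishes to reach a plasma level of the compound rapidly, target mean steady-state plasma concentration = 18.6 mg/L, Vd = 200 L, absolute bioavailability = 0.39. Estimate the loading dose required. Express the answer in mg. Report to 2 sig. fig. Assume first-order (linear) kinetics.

LD = Css × Vd / F = 18.6 × 200 / 0.39 = 9538 mg

9500 mg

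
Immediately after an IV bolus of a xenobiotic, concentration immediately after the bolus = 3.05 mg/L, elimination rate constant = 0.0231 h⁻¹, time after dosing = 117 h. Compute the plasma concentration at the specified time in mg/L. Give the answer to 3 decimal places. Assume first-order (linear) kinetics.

C = C₀ · e^(−k·t) = 3.050 × e^(−0.02310 × 117)
  = 3.050 × 0.06702 = 0.2044 mg/L

0.204 mg/L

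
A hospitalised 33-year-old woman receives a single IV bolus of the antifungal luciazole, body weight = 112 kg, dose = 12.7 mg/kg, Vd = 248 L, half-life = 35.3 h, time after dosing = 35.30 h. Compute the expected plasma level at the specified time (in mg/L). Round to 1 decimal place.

Total dose = 12.7 × 112 = 1422 mg
C₀ = Dose / Vd = 1422 / 248 = 5.734 mg/L
k = ln2 / t½ = 0.693147 / 35.3 = 0.01964 h⁻¹
t / t½ = 35.30 / 35.3 = 1 half-lives
C = C₀ × (1/2)^1 = 5.734 × 0.5000 = 2.867 mg/L

2.9 mg/L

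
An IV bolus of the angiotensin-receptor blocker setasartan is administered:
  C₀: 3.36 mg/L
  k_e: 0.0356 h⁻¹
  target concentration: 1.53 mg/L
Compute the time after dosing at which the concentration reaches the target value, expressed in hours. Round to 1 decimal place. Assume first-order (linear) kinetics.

22.1 h

t = ln(C₀ / C) / k = ln(3.360 / 1.53) / 0.03560
  = ln(2.196) / 0.03560 = 0.7866 / 0.03560 = 22.10 h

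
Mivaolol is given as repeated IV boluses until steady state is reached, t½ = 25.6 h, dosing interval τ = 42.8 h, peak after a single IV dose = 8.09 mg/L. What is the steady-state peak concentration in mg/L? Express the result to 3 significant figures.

11.8 mg/L

k = ln2 / t½ = 0.693147 / 25.6 = 0.02708 h⁻¹
e^(−kτ) = e^(−0.02708 × 42.8) = 0.3138
Accumulation ratio R = 1 / (1 − e^(−kτ)) = 1 / (1 − 0.3138) = 1.457
Steady-state peak = C₀ × R = 8.09 × 1.457 = 11.79 mg/L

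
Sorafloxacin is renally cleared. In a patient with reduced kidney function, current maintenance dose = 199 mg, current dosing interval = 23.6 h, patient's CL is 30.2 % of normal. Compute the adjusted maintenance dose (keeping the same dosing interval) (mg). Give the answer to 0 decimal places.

To keep the same average steady-state level, dosing rate must scale with clearance.
CL ratio = 30.2 / 100 = 0.3020
New dose (same interval) = 199 × 0.3020 = 60.10 mg

60 mg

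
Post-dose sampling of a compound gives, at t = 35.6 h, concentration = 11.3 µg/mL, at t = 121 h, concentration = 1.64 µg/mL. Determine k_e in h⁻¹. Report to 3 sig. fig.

k = ln(C₁/C₂) / (t₂ − t₁) = ln(11.3/1.64) / (121 − 35.6)
  = 1.930 / 85.40 = 0.02260 h⁻¹

0.0226 h⁻¹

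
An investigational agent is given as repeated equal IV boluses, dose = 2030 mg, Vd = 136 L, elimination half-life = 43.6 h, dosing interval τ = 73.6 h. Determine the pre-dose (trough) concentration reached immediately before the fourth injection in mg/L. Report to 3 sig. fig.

6.52 mg/L

C₀ per dose = Dose / Vd = 2030 / 136 = 14.93 mg/L
k = ln2 / t½ = 0.693147 / 43.6 = 0.01590 h⁻¹
Fraction remaining after one interval: r = e^(−kτ) = e^(−0.01590 × 73.6) = 0.3103
Before dose 4, 3 doses have been given (aged 1τ, 2τ, 3τ).
C_trough = C₀ × (r + r² + … + r^3) = C₀ × r(1−r^3)/(1−r)
        = 14.93 × 0.3103 × (1 − 0.02988) / (1 − 0.3103) = 6.516 mg/L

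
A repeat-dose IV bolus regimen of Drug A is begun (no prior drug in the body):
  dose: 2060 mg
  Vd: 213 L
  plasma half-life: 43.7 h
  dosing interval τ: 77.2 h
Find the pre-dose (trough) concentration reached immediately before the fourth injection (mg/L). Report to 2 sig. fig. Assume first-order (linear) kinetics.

3.9 mg/L

C₀ per dose = Dose / Vd = 2060 / 213 = 9.671 mg/L
k = ln2 / t½ = 0.693147 / 43.7 = 0.01586 h⁻¹
Fraction remaining after one interval: r = e^(−kτ) = e^(−0.01586 × 77.2) = 0.2939
Before dose 4, 3 doses have been given (aged 1τ, 2τ, 3τ).
C_trough = C₀ × (r + r² + … + r^3) = C₀ × r(1−r^3)/(1−r)
        = 9.671 × 0.2939 × (1 − 0.02539) / (1 − 0.2939) = 3.923 mg/L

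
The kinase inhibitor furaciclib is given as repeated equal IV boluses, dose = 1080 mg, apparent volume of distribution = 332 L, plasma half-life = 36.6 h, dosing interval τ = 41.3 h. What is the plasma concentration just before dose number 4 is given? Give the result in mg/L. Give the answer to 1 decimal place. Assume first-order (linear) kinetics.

C₀ per dose = Dose / Vd = 1080 / 332 = 3.253 mg/L
k = ln2 / t½ = 0.693147 / 36.6 = 0.01894 h⁻¹
Fraction remaining after one interval: r = e^(−kτ) = e^(−0.01894 × 41.3) = 0.4574
Before dose 4, 3 doses have been given (aged 1τ, 2τ, 3τ).
C_trough = C₀ × (r + r² + … + r^3) = C₀ × r(1−r^3)/(1−r)
        = 3.253 × 0.4574 × (1 − 0.09569) / (1 − 0.4574) = 2.480 mg/L

2.5 mg/L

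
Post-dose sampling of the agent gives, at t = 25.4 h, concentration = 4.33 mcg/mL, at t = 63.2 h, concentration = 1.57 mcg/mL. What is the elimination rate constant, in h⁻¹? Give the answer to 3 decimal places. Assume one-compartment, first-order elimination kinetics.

0.027 h⁻¹

k = ln(C₁/C₂) / (t₂ − t₁) = ln(4.33/1.57) / (63.2 − 25.4)
  = 1.014 / 37.80 = 0.02683 h⁻¹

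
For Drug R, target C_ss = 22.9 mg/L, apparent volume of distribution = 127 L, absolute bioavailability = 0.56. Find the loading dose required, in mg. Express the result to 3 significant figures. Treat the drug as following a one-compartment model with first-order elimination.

5190 mg

LD = Css × Vd / F = 22.9 × 127 / 0.56 = 5193 mg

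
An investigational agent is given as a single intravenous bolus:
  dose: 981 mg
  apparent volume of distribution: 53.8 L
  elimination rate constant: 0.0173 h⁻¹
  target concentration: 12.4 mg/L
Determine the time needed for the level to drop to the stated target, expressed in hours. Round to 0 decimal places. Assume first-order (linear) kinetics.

22 h

C₀ = Dose / Vd = 981.0 / 53.8 = 18.23 mg/L
t = ln(C₀ / C) / k = ln(18.23 / 12.4) / 0.01730
  = ln(1.470) / 0.01730 = 0.3853 / 0.01730 = 22.27 h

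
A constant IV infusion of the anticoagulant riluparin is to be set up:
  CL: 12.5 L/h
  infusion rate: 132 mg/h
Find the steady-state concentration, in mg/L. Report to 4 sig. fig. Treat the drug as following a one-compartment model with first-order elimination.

10.56 mg/L

At steady state Css = R₀ / CL = 132 / 12.50 = 10.56 mg/L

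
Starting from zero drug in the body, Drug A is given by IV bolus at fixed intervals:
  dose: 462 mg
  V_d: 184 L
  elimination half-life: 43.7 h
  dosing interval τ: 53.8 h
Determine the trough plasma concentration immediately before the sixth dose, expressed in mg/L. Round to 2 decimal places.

C₀ per dose = Dose / Vd = 462 / 184 = 2.511 mg/L
k = ln2 / t½ = 0.693147 / 43.7 = 0.01586 h⁻¹
Fraction remaining after one interval: r = e^(−kτ) = e^(−0.01586 × 53.8) = 0.4260
Before dose 6, 5 doses have been given (aged 1τ, 2τ, 3τ, 4τ, 5τ).
C_trough = C₀ × (r + r² + … + r^5) = C₀ × r(1−r^5)/(1−r)
        = 2.511 × 0.4260 × (1 − 0.01403) / (1 − 0.4260) = 1.837 mg/L

1.84 mg/L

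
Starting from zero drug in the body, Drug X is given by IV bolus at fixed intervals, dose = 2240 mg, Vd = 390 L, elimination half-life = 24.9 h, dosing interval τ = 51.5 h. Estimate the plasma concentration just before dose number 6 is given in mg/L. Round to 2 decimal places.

C₀ per dose = Dose / Vd = 2240 / 390 = 5.744 mg/L
k = ln2 / t½ = 0.693147 / 24.9 = 0.02784 h⁻¹
Fraction remaining after one interval: r = e^(−kτ) = e^(−0.02784 × 51.5) = 0.2384
Before dose 6, 5 doses have been given (aged 1τ, 2τ, 3τ, 4τ, 5τ).
C_trough = C₀ × (r + r² + … + r^5) = C₀ × r(1−r^5)/(1−r)
        = 5.744 × 0.2384 × (1 − 0.0007701) / (1 − 0.2384) = 1.797 mg/L

1.80 mg/L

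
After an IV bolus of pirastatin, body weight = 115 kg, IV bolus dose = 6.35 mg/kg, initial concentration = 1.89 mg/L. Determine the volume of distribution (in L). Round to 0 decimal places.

386 L

Dose = 6.35 × 115 = 730.3 mg
Vd = Dose / C₀ = 730.3 / 1.89 = 386.4 L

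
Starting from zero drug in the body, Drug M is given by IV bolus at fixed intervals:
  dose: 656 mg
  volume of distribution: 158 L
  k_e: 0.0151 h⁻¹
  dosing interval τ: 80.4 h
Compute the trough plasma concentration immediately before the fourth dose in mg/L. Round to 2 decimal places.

1.71 mg/L

C₀ per dose = Dose / Vd = 656 / 158 = 4.152 mg/L
Fraction remaining after one interval: r = e^(−kτ) = e^(−0.01510 × 80.4) = 0.2970
Before dose 4, 3 doses have been given (aged 1τ, 2τ, 3τ).
C_trough = C₀ × (r + r² + … + r^3) = C₀ × r(1−r^3)/(1−r)
        = 4.152 × 0.2970 × (1 − 0.02620) / (1 − 0.2970) = 1.708 mg/L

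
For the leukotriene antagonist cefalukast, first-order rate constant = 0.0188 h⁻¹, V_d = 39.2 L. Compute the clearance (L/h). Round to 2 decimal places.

CL = k × Vd = 0.0188 × 39.2 = 0.7370 L/h

0.74 L/h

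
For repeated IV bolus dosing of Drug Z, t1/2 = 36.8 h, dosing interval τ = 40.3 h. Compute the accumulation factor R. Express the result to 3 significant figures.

k = ln2 / t½ = 0.693147 / 36.8 = 0.01884 h⁻¹
e^(−kτ) = e^(−0.01884 × 40.3) = 0.4680
Accumulation ratio R = 1 / (1 − e^(−kτ)) = 1 / (1 − 0.4680) = 1.880

1.88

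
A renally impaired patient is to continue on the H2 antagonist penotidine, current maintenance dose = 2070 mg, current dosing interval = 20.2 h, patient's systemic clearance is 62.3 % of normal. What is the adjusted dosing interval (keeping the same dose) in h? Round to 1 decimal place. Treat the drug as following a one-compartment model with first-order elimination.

32.4 h

To keep the same average steady-state level, dosing rate must scale with clearance.
CL ratio = 62.3 / 100 = 0.6230
New interval (same dose) = 20.2 / 0.6230 = 32.42 h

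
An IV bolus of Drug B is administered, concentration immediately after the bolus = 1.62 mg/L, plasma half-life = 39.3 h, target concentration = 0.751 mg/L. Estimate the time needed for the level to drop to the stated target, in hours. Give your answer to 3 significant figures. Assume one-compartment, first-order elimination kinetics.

43.6 h

k = ln2 / t½ = 0.693147 / 39.3 = 0.01764 h⁻¹
t = ln(C₀ / C) / k = ln(1.620 / 0.751) / 0.01764
  = ln(2.157) / 0.01764 = 0.7687 / 0.01764 = 43.58 h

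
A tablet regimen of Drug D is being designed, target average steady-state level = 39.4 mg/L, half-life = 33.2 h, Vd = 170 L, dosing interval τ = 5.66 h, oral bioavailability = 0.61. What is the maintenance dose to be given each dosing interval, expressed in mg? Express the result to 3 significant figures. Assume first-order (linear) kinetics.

1300 mg

k = ln2 / t½ = 0.693147 / 33.2 = 0.02088 h⁻¹
CL = k × Vd = 0.02088 × 170 = 3.550 L/h
At steady state, F × (Dose/τ) = Css × CL.
Dose = Css × CL × τ / F = 39.4 × 3.550 × 5.66 / 0.61 = 1298 mg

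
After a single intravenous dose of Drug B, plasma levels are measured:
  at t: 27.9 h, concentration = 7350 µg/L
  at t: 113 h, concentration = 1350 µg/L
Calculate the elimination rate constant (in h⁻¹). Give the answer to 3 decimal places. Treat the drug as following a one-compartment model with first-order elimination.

0.020 h⁻¹

k = ln(C₁/C₂) / (t₂ − t₁) = ln(7350/1350) / (113 − 27.9)
  = 1.695 / 85.10 = 0.01992 h⁻¹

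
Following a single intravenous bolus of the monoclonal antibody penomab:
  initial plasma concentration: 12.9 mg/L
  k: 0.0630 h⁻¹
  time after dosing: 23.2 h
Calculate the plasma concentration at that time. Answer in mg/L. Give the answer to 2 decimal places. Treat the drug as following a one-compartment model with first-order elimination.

C = C₀ · e^(−k·t) = 12.90 × e^(−0.06300 × 23.2)
  = 12.90 × 0.2319 = 2.992 mg/L

2.99 mg/L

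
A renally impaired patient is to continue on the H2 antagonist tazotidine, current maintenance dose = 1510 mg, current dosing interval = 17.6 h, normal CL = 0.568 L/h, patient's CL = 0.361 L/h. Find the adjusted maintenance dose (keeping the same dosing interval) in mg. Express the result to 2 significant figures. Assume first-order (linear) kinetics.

960 mg

To keep the same average steady-state level, dosing rate must scale with clearance.
CL ratio = 0.361 / 0.568 = 0.6356
New dose (same interval) = 1510 × 0.6356 = 959.8 mg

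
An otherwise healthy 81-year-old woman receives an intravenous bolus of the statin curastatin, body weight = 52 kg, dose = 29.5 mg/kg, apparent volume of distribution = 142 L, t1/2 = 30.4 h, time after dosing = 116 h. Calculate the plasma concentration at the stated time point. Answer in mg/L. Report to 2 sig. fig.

Total dose = 29.5 × 52 = 1534 mg
C₀ = Dose / Vd = 1534 / 142 = 10.80 mg/L
k = ln2 / t½ = 0.693147 / 30.4 = 0.02280 h⁻¹
C = C₀ · e^(−k·t) = 10.80 × e^(−0.02280 × 116)
  = 10.80 × 0.07102 = 0.7670 mg/L

0.77 mg/L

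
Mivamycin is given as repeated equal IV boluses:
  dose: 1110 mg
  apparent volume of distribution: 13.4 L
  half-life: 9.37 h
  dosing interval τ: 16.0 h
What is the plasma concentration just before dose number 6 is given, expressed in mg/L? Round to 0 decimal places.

36 mg/L

C₀ per dose = Dose / Vd = 1110 / 13.4 = 82.84 mg/L
k = ln2 / t½ = 0.693147 / 9.37 = 0.07398 h⁻¹
Fraction remaining after one interval: r = e^(−kτ) = e^(−0.07398 × 16.0) = 0.3062
Before dose 6, 5 doses have been given (aged 1τ, 2τ, 3τ, 4τ, 5τ).
C_trough = C₀ × (r + r² + … + r^5) = C₀ × r(1−r^5)/(1−r)
        = 82.84 × 0.3062 × (1 − 0.002692) / (1 − 0.3062) = 36.46 mg/L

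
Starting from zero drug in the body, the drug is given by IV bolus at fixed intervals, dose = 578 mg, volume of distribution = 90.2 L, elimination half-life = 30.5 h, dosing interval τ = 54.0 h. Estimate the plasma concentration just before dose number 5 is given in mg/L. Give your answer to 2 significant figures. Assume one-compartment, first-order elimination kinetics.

C₀ per dose = Dose / Vd = 578 / 90.2 = 6.408 mg/L
k = ln2 / t½ = 0.693147 / 30.5 = 0.02273 h⁻¹
Fraction remaining after one interval: r = e^(−kτ) = e^(−0.02273 × 54.0) = 0.2930
Before dose 5, 4 doses have been given (aged 1τ, 2τ, 3τ, 4τ).
C_trough = C₀ × (r + r² + … + r^4) = C₀ × r(1−r^4)/(1−r)
        = 6.408 × 0.2930 × (1 − 0.007370) / (1 − 0.2930) = 2.636 mg/L

2.6 mg/L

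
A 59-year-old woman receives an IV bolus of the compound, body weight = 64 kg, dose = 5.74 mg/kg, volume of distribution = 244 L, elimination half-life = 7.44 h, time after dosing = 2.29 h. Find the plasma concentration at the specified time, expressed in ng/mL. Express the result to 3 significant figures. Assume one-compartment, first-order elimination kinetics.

1220 ng/mL

Total dose = 5.74 × 64 = 367.4 mg
C₀ = Dose / Vd = 367.4 / 244 = 1.506 mg/L
k = ln2 / t½ = 0.693147 / 7.44 = 0.09316 h⁻¹
C = C₀ · e^(−k·t) = 1.506 × e^(−0.09316 × 2.29)
  = 1.506 × 0.8079 = 1.217 mg/L
Convert: 1.217 mg/L × 1000 = 1217 ng/mL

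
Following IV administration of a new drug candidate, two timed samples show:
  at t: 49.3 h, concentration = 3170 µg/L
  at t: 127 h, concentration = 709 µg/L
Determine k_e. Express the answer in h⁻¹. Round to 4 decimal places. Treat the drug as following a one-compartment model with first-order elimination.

0.0193 h⁻¹

k = ln(C₁/C₂) / (t₂ − t₁) = ln(3170/709) / (127 − 49.3)
  = 1.498 / 77.70 = 0.01928 h⁻¹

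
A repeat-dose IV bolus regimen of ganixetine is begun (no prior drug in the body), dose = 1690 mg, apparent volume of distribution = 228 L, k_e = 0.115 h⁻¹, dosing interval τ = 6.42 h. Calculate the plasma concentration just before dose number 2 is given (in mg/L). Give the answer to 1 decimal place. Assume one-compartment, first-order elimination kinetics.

C₀ per dose = Dose / Vd = 1690 / 228 = 7.412 mg/L
Fraction remaining after one interval: r = e^(−kτ) = e^(−0.1150 × 6.42) = 0.4779
Before dose 2, 1 dose has been given (aged 1τ).
C_trough = C₀ × r = 7.412 × 0.4779 = 3.542 mg/L

3.5 mg/L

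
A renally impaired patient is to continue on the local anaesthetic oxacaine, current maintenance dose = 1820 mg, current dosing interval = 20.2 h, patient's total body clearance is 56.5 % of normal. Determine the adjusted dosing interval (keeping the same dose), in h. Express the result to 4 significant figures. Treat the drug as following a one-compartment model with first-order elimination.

To keep the same average steady-state level, dosing rate must scale with clearance.
CL ratio = 56.5 / 100 = 0.5650
New interval (same dose) = 20.2 / 0.5650 = 35.75 h

35.75 h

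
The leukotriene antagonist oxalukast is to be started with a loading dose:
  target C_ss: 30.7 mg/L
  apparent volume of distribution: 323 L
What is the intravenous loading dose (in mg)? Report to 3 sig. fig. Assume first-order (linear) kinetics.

LD = Css × Vd = 30.7 × 323 = 9916 mg

9920 mg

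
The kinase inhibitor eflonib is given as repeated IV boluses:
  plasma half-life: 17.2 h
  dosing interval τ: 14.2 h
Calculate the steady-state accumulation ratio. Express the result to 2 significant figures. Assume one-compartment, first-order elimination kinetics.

k = ln2 / t½ = 0.693147 / 17.2 = 0.04030 h⁻¹
e^(−kτ) = e^(−0.04030 × 14.2) = 0.5642
Accumulation ratio R = 1 / (1 − e^(−kτ)) = 1 / (1 − 0.5642) = 2.295

2.3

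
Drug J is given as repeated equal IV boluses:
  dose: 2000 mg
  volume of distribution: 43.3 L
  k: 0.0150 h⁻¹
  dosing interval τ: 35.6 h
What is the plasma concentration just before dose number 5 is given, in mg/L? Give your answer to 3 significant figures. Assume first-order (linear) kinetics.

57.7 mg/L

C₀ per dose = Dose / Vd = 2000 / 43.3 = 46.19 mg/L
Fraction remaining after one interval: r = e^(−kτ) = e^(−0.01500 × 35.6) = 0.5863
Before dose 5, 4 doses have been given (aged 1τ, 2τ, 3τ, 4τ).
C_trough = C₀ × (r + r² + … + r^4) = C₀ × r(1−r^4)/(1−r)
        = 46.19 × 0.5863 × (1 − 0.1182) / (1 − 0.5863) = 57.72 mg/L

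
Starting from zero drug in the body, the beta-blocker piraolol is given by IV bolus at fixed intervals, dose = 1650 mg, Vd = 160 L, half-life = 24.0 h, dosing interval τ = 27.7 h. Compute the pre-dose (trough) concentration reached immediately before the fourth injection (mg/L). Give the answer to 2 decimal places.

C₀ per dose = Dose / Vd = 1650 / 160 = 10.31 mg/L
k = ln2 / t½ = 0.693147 / 24.0 = 0.02888 h⁻¹
Fraction remaining after one interval: r = e^(−kτ) = e^(−0.02888 × 27.7) = 0.4493
Before dose 4, 3 doses have been given (aged 1τ, 2τ, 3τ).
C_trough = C₀ × (r + r² + … + r^3) = C₀ × r(1−r^3)/(1−r)
        = 10.31 × 0.4493 × (1 − 0.09070) / (1 − 0.4493) = 7.649 mg/L

7.65 mg/L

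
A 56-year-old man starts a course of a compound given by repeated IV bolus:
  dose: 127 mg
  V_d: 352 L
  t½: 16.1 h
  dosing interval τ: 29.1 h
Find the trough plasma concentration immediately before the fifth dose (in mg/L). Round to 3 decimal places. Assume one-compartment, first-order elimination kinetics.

C₀ per dose = Dose / Vd = 127 / 352 = 0.3608 mg/L
k = ln2 / t½ = 0.693147 / 16.1 = 0.04305 h⁻¹
Fraction remaining after one interval: r = e^(−kτ) = e^(−0.04305 × 29.1) = 0.2857
Before dose 5, 4 doses have been given (aged 1τ, 2τ, 3τ, 4τ).
C_trough = C₀ × (r + r² + … + r^4) = C₀ × r(1−r^4)/(1−r)
        = 0.3608 × 0.2857 × (1 − 0.006663) / (1 − 0.2857) = 0.1433 mg/L

0.143 mg/L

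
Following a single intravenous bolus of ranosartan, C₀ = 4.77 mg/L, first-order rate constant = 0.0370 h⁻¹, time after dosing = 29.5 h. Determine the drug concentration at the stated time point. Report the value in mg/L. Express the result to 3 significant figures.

1.60 mg/L

C = C₀ · e^(−k·t) = 4.770 × e^(−0.03700 × 29.5)
  = 4.770 × 0.3357 = 1.601 mg/L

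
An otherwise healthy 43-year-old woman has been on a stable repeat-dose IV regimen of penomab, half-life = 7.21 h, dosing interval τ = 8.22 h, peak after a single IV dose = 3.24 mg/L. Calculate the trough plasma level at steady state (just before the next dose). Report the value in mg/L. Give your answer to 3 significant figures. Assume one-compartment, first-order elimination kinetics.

2.69 mg/L

k = ln2 / t½ = 0.693147 / 7.21 = 0.09614 h⁻¹
e^(−kτ) = e^(−0.09614 × 8.22) = 0.4537
Accumulation ratio R = 1 / (1 − e^(−kτ)) = 1 / (1 − 0.4537) = 1.830
Steady-state trough = C₀ × R × e^(−kτ) = 3.24 × 1.830 × 0.4537 = 2.690 mg/L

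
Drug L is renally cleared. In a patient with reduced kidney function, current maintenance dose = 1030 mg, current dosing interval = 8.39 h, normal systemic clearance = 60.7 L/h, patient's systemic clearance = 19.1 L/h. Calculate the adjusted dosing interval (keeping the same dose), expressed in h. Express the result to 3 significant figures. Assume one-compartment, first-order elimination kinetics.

To keep the same average steady-state level, dosing rate must scale with clearance.
CL ratio = 19.1 / 60.7 = 0.3147
New interval (same dose) = 8.39 / 0.3147 = 26.66 h

26.7 h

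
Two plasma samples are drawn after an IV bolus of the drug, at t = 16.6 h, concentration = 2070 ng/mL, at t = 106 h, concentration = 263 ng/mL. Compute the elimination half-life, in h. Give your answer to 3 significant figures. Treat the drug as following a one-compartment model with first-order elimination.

k = ln(C₁/C₂) / (t₂ − t₁) = ln(2070/263) / (106 − 16.6)
  = 2.063 / 89.40 = 0.02308 h⁻¹
t½ = ln2 / k = 0.693147 / 0.02308 = 30.03 h

30.0 h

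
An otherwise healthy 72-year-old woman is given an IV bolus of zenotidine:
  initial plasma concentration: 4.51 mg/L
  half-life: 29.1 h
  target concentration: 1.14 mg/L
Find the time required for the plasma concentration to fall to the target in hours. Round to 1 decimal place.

57.7 h

k = ln2 / t½ = 0.693147 / 29.1 = 0.02382 h⁻¹
t = ln(C₀ / C) / k = ln(4.510 / 1.14) / 0.02382
  = ln(3.956) / 0.02382 = 1.375 / 0.02382 = 57.72 h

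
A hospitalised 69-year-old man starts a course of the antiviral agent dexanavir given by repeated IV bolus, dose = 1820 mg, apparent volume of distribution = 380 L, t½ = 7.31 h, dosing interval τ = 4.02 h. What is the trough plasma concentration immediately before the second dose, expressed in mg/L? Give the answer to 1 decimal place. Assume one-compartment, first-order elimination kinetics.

C₀ per dose = Dose / Vd = 1820 / 380 = 4.789 mg/L
k = ln2 / t½ = 0.693147 / 7.31 = 0.09482 h⁻¹
Fraction remaining after one interval: r = e^(−kτ) = e^(−0.09482 × 4.02) = 0.6831
Before dose 2, 1 dose has been given (aged 1τ).
C_trough = C₀ × r = 4.789 × 0.6831 = 3.271 mg/L

3.3 mg/L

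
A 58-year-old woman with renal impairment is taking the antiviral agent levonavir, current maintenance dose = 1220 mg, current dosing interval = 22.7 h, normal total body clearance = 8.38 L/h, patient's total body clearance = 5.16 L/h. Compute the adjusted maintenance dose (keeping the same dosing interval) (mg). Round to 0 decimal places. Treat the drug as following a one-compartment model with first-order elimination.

To keep the same average steady-state level, dosing rate must scale with clearance.
CL ratio = 5.16 / 8.38 = 0.6158
New dose (same interval) = 1220 × 0.6158 = 751.3 mg

751 mg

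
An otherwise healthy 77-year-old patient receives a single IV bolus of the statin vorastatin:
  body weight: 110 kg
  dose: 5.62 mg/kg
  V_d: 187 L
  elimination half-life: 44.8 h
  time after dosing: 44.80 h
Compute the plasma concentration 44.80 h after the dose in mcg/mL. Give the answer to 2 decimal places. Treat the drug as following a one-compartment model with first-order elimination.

1.65 mcg/mL

Total dose = 5.62 × 110 = 618.2 mg
C₀ = Dose / Vd = 618.2 / 187 = 3.306 mg/L
k = ln2 / t½ = 0.693147 / 44.8 = 0.01547 h⁻¹
t / t½ = 44.80 / 44.8 = 1 half-lives
C = C₀ × (1/2)^1 = 3.306 × 0.5000 = 1.653 mg/L
(1.653 mg/L = 1.653 mcg/mL)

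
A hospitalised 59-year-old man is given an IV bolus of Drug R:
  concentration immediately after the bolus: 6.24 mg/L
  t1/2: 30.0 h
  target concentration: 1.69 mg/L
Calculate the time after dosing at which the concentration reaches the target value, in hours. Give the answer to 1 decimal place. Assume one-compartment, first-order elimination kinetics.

k = ln2 / t½ = 0.693147 / 30.0 = 0.02310 h⁻¹
t = ln(C₀ / C) / k = ln(6.240 / 1.69) / 0.02310
  = ln(3.692) / 0.02310 = 1.306 / 0.02310 = 56.54 h

56.5 h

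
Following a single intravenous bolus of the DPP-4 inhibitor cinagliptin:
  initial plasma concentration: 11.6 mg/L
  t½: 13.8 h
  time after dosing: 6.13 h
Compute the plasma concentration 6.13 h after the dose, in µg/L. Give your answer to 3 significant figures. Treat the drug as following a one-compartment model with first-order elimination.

8530 µg/L

k = ln2 / t½ = 0.693147 / 13.8 = 0.05023 h⁻¹
C = C₀ · e^(−k·t) = 11.60 × e^(−0.05023 × 6.13)
  = 11.60 × 0.7350 = 8.526 mg/L
Convert: 8.526 mg/L × 1000 = 8526 µg/L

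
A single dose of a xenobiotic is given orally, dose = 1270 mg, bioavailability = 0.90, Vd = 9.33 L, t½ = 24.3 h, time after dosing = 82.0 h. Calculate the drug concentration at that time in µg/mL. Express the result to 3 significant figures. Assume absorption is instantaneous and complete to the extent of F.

Amount reaching circulation = F × Dose = 0.90 × 1270 = 1143 mg
C₀ = F·Dose / Vd = 1143 / 9.33 = 122.5 mg/L
k = ln2 / t½ = 0.693147 / 24.3 = 0.02852 h⁻¹
C = C₀ · e^(−k·t) = 122.5 × e^(−0.02852 × 82.0)
  = 122.5 × 0.09646 = 11.82 mg/L
(11.82 mg/L = 11.82 µg/mL)

11.8 µg/mL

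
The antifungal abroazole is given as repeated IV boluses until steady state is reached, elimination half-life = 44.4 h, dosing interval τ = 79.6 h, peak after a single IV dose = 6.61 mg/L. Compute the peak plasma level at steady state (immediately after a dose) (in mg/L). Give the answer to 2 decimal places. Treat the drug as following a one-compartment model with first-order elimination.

k = ln2 / t½ = 0.693147 / 44.4 = 0.01561 h⁻¹
e^(−kτ) = e^(−0.01561 × 79.6) = 0.2886
Accumulation ratio R = 1 / (1 − e^(−kτ)) = 1 / (1 − 0.2886) = 1.406
Steady-state peak = C₀ × R = 6.61 × 1.406 = 9.294 mg/L

9.29 mg/L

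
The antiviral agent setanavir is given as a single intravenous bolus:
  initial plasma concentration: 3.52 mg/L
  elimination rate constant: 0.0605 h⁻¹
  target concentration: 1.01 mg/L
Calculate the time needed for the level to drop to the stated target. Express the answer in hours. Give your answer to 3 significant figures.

t = ln(C₀ / C) / k = ln(3.520 / 1.01) / 0.06050
  = ln(3.485) / 0.06050 = 1.248 / 0.06050 = 20.63 h

20.6 h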